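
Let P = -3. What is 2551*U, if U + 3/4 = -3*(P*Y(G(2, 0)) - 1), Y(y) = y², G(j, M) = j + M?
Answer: 390303/4 ≈ 97576.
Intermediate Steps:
G(j, M) = M + j
U = 153/4 (U = -¾ - 3*(-3*(0 + 2)² - 1) = -¾ - 3*(-3*2² - 1) = -¾ - 3*(-3*4 - 1) = -¾ - 3*(-12 - 1) = -¾ - 3*(-13) = -¾ + 39 = 153/4 ≈ 38.250)
2551*U = 2551*(153/4) = 390303/4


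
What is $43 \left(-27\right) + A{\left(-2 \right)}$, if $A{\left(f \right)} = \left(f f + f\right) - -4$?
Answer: $-1155$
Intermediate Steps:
$A{\left(f \right)} = 4 + f + f^{2}$ ($A{\left(f \right)} = \left(f^{2} + f\right) + 4 = \left(f + f^{2}\right) + 4 = 4 + f + f^{2}$)
$43 \left(-27\right) + A{\left(-2 \right)} = 43 \left(-27\right) + \left(4 - 2 + \left(-2\right)^{2}\right) = -1161 + \left(4 - 2 + 4\right) = -1161 + 6 = -1155$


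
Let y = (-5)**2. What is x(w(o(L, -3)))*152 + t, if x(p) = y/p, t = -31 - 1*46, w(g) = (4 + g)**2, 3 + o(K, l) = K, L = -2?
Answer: 3723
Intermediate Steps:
o(K, l) = -3 + K
t = -77 (t = -31 - 46 = -77)
y = 25
x(p) = 25/p
x(w(o(L, -3)))*152 + t = (25/((4 + (-3 - 2))**2))*152 - 77 = (25/((4 - 5)**2))*152 - 77 = (25/((-1)**2))*152 - 77 = (25/1)*152 - 77 = (25*1)*152 - 77 = 25*152 - 77 = 3800 - 77 = 3723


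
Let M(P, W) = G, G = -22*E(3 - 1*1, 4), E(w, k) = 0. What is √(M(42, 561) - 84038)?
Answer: I*√84038 ≈ 289.89*I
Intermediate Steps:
G = 0 (G = -22*0 = 0)
M(P, W) = 0
√(M(42, 561) - 84038) = √(0 - 84038) = √(-84038) = I*√84038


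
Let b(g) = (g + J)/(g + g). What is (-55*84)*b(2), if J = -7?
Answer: 5775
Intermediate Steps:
b(g) = (-7 + g)/(2*g) (b(g) = (g - 7)/(g + g) = (-7 + g)/((2*g)) = (-7 + g)*(1/(2*g)) = (-7 + g)/(2*g))
(-55*84)*b(2) = (-55*84)*((½)*(-7 + 2)/2) = -2310*(-5)/2 = -4620*(-5/4) = 5775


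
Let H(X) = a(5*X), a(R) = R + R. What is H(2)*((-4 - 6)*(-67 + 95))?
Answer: -5600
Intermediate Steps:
a(R) = 2*R
H(X) = 10*X (H(X) = 2*(5*X) = 10*X)
H(2)*((-4 - 6)*(-67 + 95)) = (10*2)*((-4 - 6)*(-67 + 95)) = 20*(-10*28) = 20*(-280) = -5600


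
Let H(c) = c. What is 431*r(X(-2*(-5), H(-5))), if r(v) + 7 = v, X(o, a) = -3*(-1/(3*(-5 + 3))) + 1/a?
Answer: -33187/10 ≈ -3318.7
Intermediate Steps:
X(o, a) = -1/2 + 1/a (X(o, a) = -3/((-3*(-2))) + 1/a = -3/6 + 1/a = -3*1/6 + 1/a = -1/2 + 1/a)
r(v) = -7 + v
431*r(X(-2*(-5), H(-5))) = 431*(-7 + (1/2)*(2 - 1*(-5))/(-5)) = 431*(-7 + (1/2)*(-1/5)*(2 + 5)) = 431*(-7 + (1/2)*(-1/5)*7) = 431*(-7 - 7/10) = 431*(-77/10) = -33187/10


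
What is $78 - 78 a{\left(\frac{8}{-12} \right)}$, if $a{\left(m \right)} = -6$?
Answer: $546$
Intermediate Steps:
$78 - 78 a{\left(\frac{8}{-12} \right)} = 78 - -468 = 78 + 468 = 546$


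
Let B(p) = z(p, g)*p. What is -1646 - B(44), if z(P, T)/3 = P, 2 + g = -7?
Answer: -7454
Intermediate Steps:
g = -9 (g = -2 - 7 = -9)
z(P, T) = 3*P
B(p) = 3*p² (B(p) = (3*p)*p = 3*p²)
-1646 - B(44) = -1646 - 3*44² = -1646 - 3*1936 = -1646 - 1*5808 = -1646 - 5808 = -7454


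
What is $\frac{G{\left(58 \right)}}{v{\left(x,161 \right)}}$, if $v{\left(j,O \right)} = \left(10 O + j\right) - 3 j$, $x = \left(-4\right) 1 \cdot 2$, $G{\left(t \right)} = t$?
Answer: $\frac{29}{813} \approx 0.03567$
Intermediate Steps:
$x = -8$ ($x = \left(-4\right) 2 = -8$)
$v{\left(j,O \right)} = - 2 j + 10 O$ ($v{\left(j,O \right)} = \left(j + 10 O\right) - 3 j = - 2 j + 10 O$)
$\frac{G{\left(58 \right)}}{v{\left(x,161 \right)}} = \frac{58}{\left(-2\right) \left(-8\right) + 10 \cdot 161} = \frac{58}{16 + 1610} = \frac{58}{1626} = 58 \cdot \frac{1}{1626} = \frac{29}{813}$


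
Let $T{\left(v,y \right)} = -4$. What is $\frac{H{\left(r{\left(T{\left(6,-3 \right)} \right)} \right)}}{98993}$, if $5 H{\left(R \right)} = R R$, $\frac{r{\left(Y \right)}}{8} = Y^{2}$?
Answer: $\frac{16384}{494965} \approx 0.033101$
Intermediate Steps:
$r{\left(Y \right)} = 8 Y^{2}$
$H{\left(R \right)} = \frac{R^{2}}{5}$ ($H{\left(R \right)} = \frac{R R}{5} = \frac{R^{2}}{5}$)
$\frac{H{\left(r{\left(T{\left(6,-3 \right)} \right)} \right)}}{98993} = \frac{\frac{1}{5} \left(8 \left(-4\right)^{2}\right)^{2}}{98993} = \frac{\left(8 \cdot 16\right)^{2}}{5} \cdot \frac{1}{98993} = \frac{128^{2}}{5} \cdot \frac{1}{98993} = \frac{1}{5} \cdot 16384 \cdot \frac{1}{98993} = \frac{16384}{5} \cdot \frac{1}{98993} = \frac{16384}{494965}$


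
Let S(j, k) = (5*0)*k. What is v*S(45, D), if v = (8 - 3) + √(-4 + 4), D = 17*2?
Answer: 0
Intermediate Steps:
D = 34
S(j, k) = 0 (S(j, k) = 0*k = 0)
v = 5 (v = 5 + √0 = 5 + 0 = 5)
v*S(45, D) = 5*0 = 0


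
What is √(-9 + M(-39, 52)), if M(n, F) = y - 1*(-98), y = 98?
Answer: √187 ≈ 13.675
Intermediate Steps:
M(n, F) = 196 (M(n, F) = 98 - 1*(-98) = 98 + 98 = 196)
√(-9 + M(-39, 52)) = √(-9 + 196) = √187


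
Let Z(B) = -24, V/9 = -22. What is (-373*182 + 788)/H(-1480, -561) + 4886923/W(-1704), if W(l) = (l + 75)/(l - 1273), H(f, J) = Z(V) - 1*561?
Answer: 945656179853/105885 ≈ 8.9310e+6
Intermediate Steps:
V = -198 (V = 9*(-22) = -198)
H(f, J) = -585 (H(f, J) = -24 - 1*561 = -24 - 561 = -585)
W(l) = (75 + l)/(-1273 + l)
(-373*182 + 788)/H(-1480, -561) + 4886923/W(-1704) = (-373*182 + 788)/(-585) + 4886923/(((75 - 1704)/(-1273 - 1704))) = (-67886 + 788)*(-1/585) + 4886923/((-1629/(-2977))) = -67098*(-1/585) + 4886923/((-1/2977*(-1629))) = 22366/195 + 4886923/(1629/2977) = 22366/195 + 4886923*(2977/1629) = 22366/195 + 14548369771/1629 = 945656179853/105885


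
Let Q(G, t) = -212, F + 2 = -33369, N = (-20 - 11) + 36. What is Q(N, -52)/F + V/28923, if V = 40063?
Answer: 1343074049/965189433 ≈ 1.3915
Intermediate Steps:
N = 5 (N = -31 + 36 = 5)
F = -33371 (F = -2 - 33369 = -33371)
Q(N, -52)/F + V/28923 = -212/(-33371) + 40063/28923 = -212*(-1/33371) + 40063*(1/28923) = 212/33371 + 40063/28923 = 1343074049/965189433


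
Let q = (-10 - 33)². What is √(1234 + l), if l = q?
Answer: √3083 ≈ 55.525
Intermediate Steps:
q = 1849 (q = (-43)² = 1849)
l = 1849
√(1234 + l) = √(1234 + 1849) = √3083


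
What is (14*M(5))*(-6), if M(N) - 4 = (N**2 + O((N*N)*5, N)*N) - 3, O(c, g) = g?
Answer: -4284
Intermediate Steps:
M(N) = 1 + 2*N**2 (M(N) = 4 + ((N**2 + N*N) - 3) = 4 + ((N**2 + N**2) - 3) = 4 + (2*N**2 - 3) = 4 + (-3 + 2*N**2) = 1 + 2*N**2)
(14*M(5))*(-6) = (14*(1 + 2*5**2))*(-6) = (14*(1 + 2*25))*(-6) = (14*(1 + 50))*(-6) = (14*51)*(-6) = 714*(-6) = -4284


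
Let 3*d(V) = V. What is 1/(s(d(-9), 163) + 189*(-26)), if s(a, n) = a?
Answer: -1/4917 ≈ -0.00020338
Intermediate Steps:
d(V) = V/3
1/(s(d(-9), 163) + 189*(-26)) = 1/((1/3)*(-9) + 189*(-26)) = 1/(-3 - 4914) = 1/(-4917) = -1/4917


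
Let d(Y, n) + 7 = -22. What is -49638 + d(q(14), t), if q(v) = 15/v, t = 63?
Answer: -49667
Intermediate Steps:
d(Y, n) = -29 (d(Y, n) = -7 - 22 = -29)
-49638 + d(q(14), t) = -49638 - 29 = -49667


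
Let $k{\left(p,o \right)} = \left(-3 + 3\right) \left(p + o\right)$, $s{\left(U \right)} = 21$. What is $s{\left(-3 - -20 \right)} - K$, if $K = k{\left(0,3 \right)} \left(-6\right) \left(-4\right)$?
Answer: $21$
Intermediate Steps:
$k{\left(p,o \right)} = 0$ ($k{\left(p,o \right)} = 0 \left(o + p\right) = 0$)
$K = 0$ ($K = 0 \left(-6\right) \left(-4\right) = 0 \left(-4\right) = 0$)
$s{\left(-3 - -20 \right)} - K = 21 - 0 = 21 + 0 = 21$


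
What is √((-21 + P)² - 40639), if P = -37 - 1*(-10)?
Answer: I*√38335 ≈ 195.79*I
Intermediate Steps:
P = -27 (P = -37 + 10 = -27)
√((-21 + P)² - 40639) = √((-21 - 27)² - 40639) = √((-48)² - 40639) = √(2304 - 40639) = √(-38335) = I*√38335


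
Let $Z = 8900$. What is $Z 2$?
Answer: $17800$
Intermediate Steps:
$Z 2 = 8900 \cdot 2 = 17800$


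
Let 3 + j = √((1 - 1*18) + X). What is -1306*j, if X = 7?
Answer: 3918 - 1306*I*√10 ≈ 3918.0 - 4129.9*I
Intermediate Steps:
j = -3 + I*√10 (j = -3 + √((1 - 1*18) + 7) = -3 + √((1 - 18) + 7) = -3 + √(-17 + 7) = -3 + √(-10) = -3 + I*√10 ≈ -3.0 + 3.1623*I)
-1306*j = -1306*(-3 + I*√10) = 3918 - 1306*I*√10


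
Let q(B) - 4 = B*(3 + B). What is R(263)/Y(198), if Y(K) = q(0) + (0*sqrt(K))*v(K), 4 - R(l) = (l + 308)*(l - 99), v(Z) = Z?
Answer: -23410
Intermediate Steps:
q(B) = 4 + B*(3 + B)
R(l) = 4 - (-99 + l)*(308 + l) (R(l) = 4 - (l + 308)*(l - 99) = 4 - (308 + l)*(-99 + l) = 4 - (-99 + l)*(308 + l))
Y(K) = 4 (Y(K) = (4 + 0**2 + 3*0) + (0*sqrt(K))*K = (4 + 0 + 0) + 0*K = 4 + 0 = 4)
R(263)/Y(198) = (30496 - 1*263**2 - 209*263)/4 = (30496 - 1*69169 - 54967)*(1/4) = (30496 - 69169 - 54967)*(1/4) = -93640*1/4 = -23410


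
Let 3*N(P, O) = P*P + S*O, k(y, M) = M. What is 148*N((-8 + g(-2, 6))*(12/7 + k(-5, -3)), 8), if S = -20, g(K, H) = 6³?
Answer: 517488512/147 ≈ 3.5203e+6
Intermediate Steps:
g(K, H) = 216
N(P, O) = -20*O/3 + P²/3 (N(P, O) = (P*P - 20*O)/3 = (P² - 20*O)/3 = -20*O/3 + P²/3)
148*N((-8 + g(-2, 6))*(12/7 + k(-5, -3)), 8) = 148*(-20/3*8 + ((-8 + 216)*(12/7 - 3))²/3) = 148*(-160/3 + (208*(12*(⅐) - 3))²/3) = 148*(-160/3 + (208*(12/7 - 3))²/3) = 148*(-160/3 + (208*(-9/7))²/3) = 148*(-160/3 + (-1872/7)²/3) = 148*(-160/3 + (⅓)*(3504384/49)) = 148*(-160/3 + 1168128/49) = 148*(3496544/147) = 517488512/147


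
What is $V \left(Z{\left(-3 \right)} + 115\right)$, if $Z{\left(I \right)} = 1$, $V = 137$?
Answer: $15892$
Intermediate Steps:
$V \left(Z{\left(-3 \right)} + 115\right) = 137 \left(1 + 115\right) = 137 \cdot 116 = 15892$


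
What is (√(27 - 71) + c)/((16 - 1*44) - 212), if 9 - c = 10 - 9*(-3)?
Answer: 7/60 - I*√11/120 ≈ 0.11667 - 0.027639*I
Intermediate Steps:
c = -28 (c = 9 - (10 - 9*(-3)) = 9 - (10 + 27) = 9 - 1*37 = 9 - 37 = -28)
(√(27 - 71) + c)/((16 - 1*44) - 212) = (√(27 - 71) - 28)/((16 - 1*44) - 212) = (√(-44) - 28)/((16 - 44) - 212) = (2*I*√11 - 28)/(-28 - 212) = (-28 + 2*I*√11)/(-240) = (-28 + 2*I*√11)*(-1/240) = 7/60 - I*√11/120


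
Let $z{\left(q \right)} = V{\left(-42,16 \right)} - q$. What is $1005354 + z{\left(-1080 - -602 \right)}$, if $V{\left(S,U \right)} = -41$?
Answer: $1005791$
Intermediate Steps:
$z{\left(q \right)} = -41 - q$
$1005354 + z{\left(-1080 - -602 \right)} = 1005354 - \left(-1039 + 602\right) = 1005354 - -437 = 1005354 + \left(-41 + 478\right) = 1005354 + 437 = 1005791$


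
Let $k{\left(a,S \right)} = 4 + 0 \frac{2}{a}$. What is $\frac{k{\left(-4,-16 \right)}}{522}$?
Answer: $\frac{2}{261} \approx 0.0076628$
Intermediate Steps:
$k{\left(a,S \right)} = 4$ ($k{\left(a,S \right)} = 4 + 0 = 4$)
$\frac{k{\left(-4,-16 \right)}}{522} = \frac{4}{522} = 4 \cdot \frac{1}{522} = \frac{2}{261}$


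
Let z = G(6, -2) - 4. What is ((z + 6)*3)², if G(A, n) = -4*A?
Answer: 4356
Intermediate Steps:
z = -28 (z = -4*6 - 4 = -24 - 4 = -28)
((z + 6)*3)² = ((-28 + 6)*3)² = (-22*3)² = (-66)² = 4356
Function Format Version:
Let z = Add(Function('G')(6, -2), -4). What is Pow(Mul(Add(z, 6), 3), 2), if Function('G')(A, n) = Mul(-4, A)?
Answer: 4356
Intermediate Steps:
z = -28 (z = Add(Mul(-4, 6), -4) = Add(-24, -4) = -28)
Pow(Mul(Add(z, 6), 3), 2) = Pow(Mul(Add(-28, 6), 3), 2) = Pow(Mul(-22, 3), 2) = Pow(-66, 2) = 4356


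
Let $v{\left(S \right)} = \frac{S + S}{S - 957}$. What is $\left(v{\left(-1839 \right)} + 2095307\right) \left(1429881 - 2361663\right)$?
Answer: $- \frac{454902343459425}{233} \approx -1.9524 \cdot 10^{12}$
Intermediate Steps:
$v{\left(S \right)} = \frac{2 S}{-957 + S}$
$\left(v{\left(-1839 \right)} + 2095307\right) \left(1429881 - 2361663\right) = \left(2 \left(-1839\right) \frac{1}{-957 - 1839} + 2095307\right) \left(1429881 - 2361663\right) = \left(2 \left(-1839\right) \frac{1}{-2796} + 2095307\right) \left(-931782\right) = \left(2 \left(-1839\right) \left(- \frac{1}{2796}\right) + 2095307\right) \left(-931782\right) = \left(\frac{613}{466} + 2095307\right) \left(-931782\right) = \frac{976413675}{466} \left(-931782\right) = - \frac{454902343459425}{233}$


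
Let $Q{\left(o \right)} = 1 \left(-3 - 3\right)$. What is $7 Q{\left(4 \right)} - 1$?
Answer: $-43$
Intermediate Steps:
$Q{\left(o \right)} = -6$ ($Q{\left(o \right)} = 1 \left(-6\right) = -6$)
$7 Q{\left(4 \right)} - 1 = 7 \left(-6\right) - 1 = -42 - 1 = -43$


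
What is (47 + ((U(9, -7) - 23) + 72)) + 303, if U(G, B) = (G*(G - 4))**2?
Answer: 2424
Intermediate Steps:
U(G, B) = G**2*(-4 + G)**2 (U(G, B) = (G*(-4 + G))**2 = G**2*(-4 + G)**2)
(47 + ((U(9, -7) - 23) + 72)) + 303 = (47 + ((9**2*(-4 + 9)**2 - 23) + 72)) + 303 = (47 + ((81*5**2 - 23) + 72)) + 303 = (47 + ((81*25 - 23) + 72)) + 303 = (47 + ((2025 - 23) + 72)) + 303 = (47 + (2002 + 72)) + 303 = (47 + 2074) + 303 = 2121 + 303 = 2424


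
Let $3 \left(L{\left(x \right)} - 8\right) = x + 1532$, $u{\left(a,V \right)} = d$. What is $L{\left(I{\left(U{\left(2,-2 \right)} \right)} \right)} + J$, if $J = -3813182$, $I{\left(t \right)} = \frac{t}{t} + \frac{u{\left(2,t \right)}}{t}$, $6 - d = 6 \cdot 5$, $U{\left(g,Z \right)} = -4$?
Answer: $-3812661$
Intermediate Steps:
$d = -24$ ($d = 6 - 6 \cdot 5 = 6 - 30 = -24$)
$u{\left(a,V \right)} = -24$
$I{\left(t \right)} = 1 - \frac{24}{t}$ ($I{\left(t \right)} = \frac{t}{t} - \frac{24}{t} = 1 - \frac{24}{t}$)
$L{\left(x \right)} = \frac{1556}{3} + \frac{x}{3}$ ($L{\left(x \right)} = 8 + \frac{x + 1532}{3} = 8 + \frac{1532 + x}{3} = 8 + \left(\frac{1532}{3} + \frac{x}{3}\right) = \frac{1556}{3} + \frac{x}{3}$)
$L{\left(I{\left(U{\left(2,-2 \right)} \right)} \right)} + J = \left(\frac{1556}{3} + \frac{\frac{1}{-4} \left(-24 - 4\right)}{3}\right) - 3813182 = \left(\frac{1556}{3} + \frac{\left(- \frac{1}{4}\right) \left(-28\right)}{3}\right) - 3813182 = \left(\frac{1556}{3} + \frac{1}{3} \cdot 7\right) - 3813182 = \left(\frac{1556}{3} + \frac{7}{3}\right) - 3813182 = 521 - 3813182 = -3812661$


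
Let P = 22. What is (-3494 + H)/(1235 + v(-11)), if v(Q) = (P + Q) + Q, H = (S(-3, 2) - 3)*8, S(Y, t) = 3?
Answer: -3494/1235 ≈ -2.8292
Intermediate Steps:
H = 0 (H = (3 - 3)*8 = 0*8 = 0)
v(Q) = 22 + 2*Q (v(Q) = (22 + Q) + Q = 22 + 2*Q)
(-3494 + H)/(1235 + v(-11)) = (-3494 + 0)/(1235 + (22 + 2*(-11))) = -3494/(1235 + (22 - 22)) = -3494/(1235 + 0) = -3494/1235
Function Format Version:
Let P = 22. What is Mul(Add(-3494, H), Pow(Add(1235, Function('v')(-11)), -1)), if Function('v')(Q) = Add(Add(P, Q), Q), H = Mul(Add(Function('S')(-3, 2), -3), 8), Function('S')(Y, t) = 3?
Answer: Rational(-3494, 1235) ≈ -2.8292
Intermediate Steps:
H = 0 (H = Mul(Add(3, -3), 8) = Mul(0, 8) = 0)
Function('v')(Q) = Add(22, Mul(2, Q)) (Function('v')(Q) = Add(Add(22, Q), Q) = Add(22, Mul(2, Q)))
Mul(Add(-3494, H), Pow(Add(1235, Function('v')(-11)), -1)) = Mul(Add(-3494, 0), Pow(Add(1235, Add(22, Mul(2, -11))), -1)) = Mul(-3494, Pow(Add(1235, Add(22, -22)), -1)) = Mul(-3494, Pow(Add(1235, 0), -1)) = Mul(-3494, Pow(1235, -1)) = Mul(-3494, Rational(1, 1235)) = Rational(-3494, 1235)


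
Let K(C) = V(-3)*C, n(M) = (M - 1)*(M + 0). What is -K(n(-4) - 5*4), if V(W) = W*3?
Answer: 0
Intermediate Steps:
n(M) = M*(-1 + M) (n(M) = (-1 + M)*M = M*(-1 + M))
V(W) = 3*W
K(C) = -9*C (K(C) = (3*(-3))*C = -9*C)
-K(n(-4) - 5*4) = -(-9)*(-4*(-1 - 4) - 5*4) = -(-9)*(-4*(-5) - 20) = -(-9)*(20 - 20) = -(-9)*0 = -1*0 = 0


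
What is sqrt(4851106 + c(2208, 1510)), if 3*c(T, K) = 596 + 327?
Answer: sqrt(43662723)/3 ≈ 2202.6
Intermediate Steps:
c(T, K) = 923/3 (c(T, K) = (596 + 327)/3 = (1/3)*923 = 923/3)
sqrt(4851106 + c(2208, 1510)) = sqrt(4851106 + 923/3) = sqrt(14554241/3) = sqrt(43662723)/3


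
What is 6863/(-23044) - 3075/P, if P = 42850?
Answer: -7298797/19748708 ≈ -0.36958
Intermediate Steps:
6863/(-23044) - 3075/P = 6863/(-23044) - 3075/42850 = 6863*(-1/23044) - 3075*1/42850 = -6863/23044 - 123/1714 = -7298797/19748708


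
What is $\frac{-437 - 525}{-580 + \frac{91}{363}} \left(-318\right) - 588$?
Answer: $- \frac{234791520}{210449} \approx -1115.7$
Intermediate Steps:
$\frac{-437 - 525}{-580 + \frac{91}{363}} \left(-318\right) - 588 = - \frac{962}{-580 + 91 \cdot \frac{1}{363}} \left(-318\right) - 588 = - \frac{962}{-580 + \frac{91}{363}} \left(-318\right) - 588 = - \frac{962}{- \frac{210449}{363}} \left(-318\right) - 588 = \left(-962\right) \left(- \frac{363}{210449}\right) \left(-318\right) - 588 = \frac{349206}{210449} \left(-318\right) - 588 = - \frac{111047508}{210449} - 588 = - \frac{234791520}{210449}$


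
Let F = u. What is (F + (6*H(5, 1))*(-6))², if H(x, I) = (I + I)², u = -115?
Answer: 67081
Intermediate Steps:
H(x, I) = 4*I² (H(x, I) = (2*I)² = 4*I²)
F = -115
(F + (6*H(5, 1))*(-6))² = (-115 + (6*(4*1²))*(-6))² = (-115 + (6*(4*1))*(-6))² = (-115 + (6*4)*(-6))² = (-115 + 24*(-6))² = (-115 - 144)² = (-259)² = 67081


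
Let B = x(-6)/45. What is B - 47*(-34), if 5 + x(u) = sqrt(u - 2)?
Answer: 14381/9 + 2*I*sqrt(2)/45 ≈ 1597.9 + 0.062854*I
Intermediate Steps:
x(u) = -5 + sqrt(-2 + u) (x(u) = -5 + sqrt(u - 2) = -5 + sqrt(-2 + u))
B = -1/9 + 2*I*sqrt(2)/45 (B = (-5 + sqrt(-2 - 6))/45 = (-5 + sqrt(-8))*(1/45) = (-5 + 2*I*sqrt(2))*(1/45) = -1/9 + 2*I*sqrt(2)/45 ≈ -0.11111 + 0.062854*I)
B - 47*(-34) = (-1/9 + 2*I*sqrt(2)/45) - 47*(-34) = (-1/9 + 2*I*sqrt(2)/45) + 1598 = 14381/9 + 2*I*sqrt(2)/45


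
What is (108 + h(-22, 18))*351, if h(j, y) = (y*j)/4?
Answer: 3159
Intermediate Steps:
h(j, y) = j*y/4 (h(j, y) = (j*y)*(¼) = j*y/4)
(108 + h(-22, 18))*351 = (108 + (¼)*(-22)*18)*351 = (108 - 99)*351 = 9*351 = 3159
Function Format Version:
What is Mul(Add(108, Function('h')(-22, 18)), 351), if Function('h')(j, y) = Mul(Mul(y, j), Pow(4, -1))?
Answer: 3159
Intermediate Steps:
Function('h')(j, y) = Mul(Rational(1, 4), j, y) (Function('h')(j, y) = Mul(Mul(j, y), Rational(1, 4)) = Mul(Rational(1, 4), j, y))
Mul(Add(108, Function('h')(-22, 18)), 351) = Mul(Add(108, Mul(Rational(1, 4), -22, 18)), 351) = Mul(Add(108, -99), 351) = Mul(9, 351) = 3159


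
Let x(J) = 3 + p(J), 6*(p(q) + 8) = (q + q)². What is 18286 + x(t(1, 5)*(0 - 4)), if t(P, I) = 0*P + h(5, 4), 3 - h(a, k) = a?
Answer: 54971/3 ≈ 18324.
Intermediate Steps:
p(q) = -8 + 2*q²/3 (p(q) = -8 + (q + q)²/6 = -8 + (2*q)²/6 = -8 + (4*q²)/6 = -8 + 2*q²/3)
h(a, k) = 3 - a
t(P, I) = -2 (t(P, I) = 0*P + (3 - 1*5) = 0 + (3 - 5) = 0 - 2 = -2)
x(J) = -5 + 2*J²/3 (x(J) = 3 + (-8 + 2*J²/3) = -5 + 2*J²/3)
18286 + x(t(1, 5)*(0 - 4)) = 18286 + (-5 + 2*(-2*(0 - 4))²/3) = 18286 + (-5 + 2*(-2*(-4))²/3) = 18286 + (-5 + (⅔)*8²) = 18286 + (-5 + (⅔)*64) = 18286 + (-5 + 128/3) = 18286 + 113/3 = 54971/3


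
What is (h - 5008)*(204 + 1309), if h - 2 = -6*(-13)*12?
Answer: -6157910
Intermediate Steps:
h = 938 (h = 2 - 6*(-13)*12 = 2 + 78*12 = 2 + 936 = 938)
(h - 5008)*(204 + 1309) = (938 - 5008)*(204 + 1309) = -4070*1513 = -6157910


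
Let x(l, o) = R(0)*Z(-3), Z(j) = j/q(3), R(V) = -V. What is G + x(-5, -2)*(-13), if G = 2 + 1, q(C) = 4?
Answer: 3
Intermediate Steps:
Z(j) = j/4
x(l, o) = 0 (x(l, o) = (-1*0)*((¼)*(-3)) = 0*(-¾) = 0)
G = 3
G + x(-5, -2)*(-13) = 3 + 0*(-13) = 3 + 0 = 3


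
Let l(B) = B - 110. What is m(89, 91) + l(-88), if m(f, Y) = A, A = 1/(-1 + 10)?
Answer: -1781/9 ≈ -197.89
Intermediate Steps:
A = 1/9 ≈ 0.11111
m(f, Y) = 1/9
l(B) = -110 + B
m(89, 91) + l(-88) = 1/9 + (-110 - 88) = 1/9 - 198 = -1781/9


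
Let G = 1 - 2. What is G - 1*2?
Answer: -3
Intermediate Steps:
G = -1
G - 1*2 = -1 - 1*2 = -1 - 2 = -3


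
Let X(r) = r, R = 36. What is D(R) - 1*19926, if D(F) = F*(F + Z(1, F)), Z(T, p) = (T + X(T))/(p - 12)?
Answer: -18627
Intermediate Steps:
Z(T, p) = 2*T/(-12 + p) (Z(T, p) = (T + T)/(p - 12) = (2*T)/(-12 + p) = 2*T/(-12 + p))
D(F) = F*(F + 2/(-12 + F)) (D(F) = F*(F + 2*1/(-12 + F)) = F*(F + 2/(-12 + F)))
D(R) - 1*19926 = 36*(2 + 36*(-12 + 36))/(-12 + 36) - 1*19926 = 36*(2 + 36*24)/24 - 19926 = 36*(1/24)*(2 + 864) - 19926 = 36*(1/24)*866 - 19926 = 1299 - 19926 = -18627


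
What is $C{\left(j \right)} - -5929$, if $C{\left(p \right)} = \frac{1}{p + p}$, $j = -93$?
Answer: $\frac{1102793}{186} \approx 5929.0$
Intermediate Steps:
$C{\left(p \right)} = \frac{1}{2 p}$
$C{\left(j \right)} - -5929 = \frac{1}{2 \left(-93\right)} - -5929 = \frac{1}{2} \left(- \frac{1}{93}\right) + 5929 = - \frac{1}{186} + 5929 = \frac{1102793}{186}$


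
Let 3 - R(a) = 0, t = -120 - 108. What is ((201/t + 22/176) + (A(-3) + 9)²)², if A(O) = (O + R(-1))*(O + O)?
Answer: 148766809/23104 ≈ 6439.0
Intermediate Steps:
t = -228
R(a) = 3 (R(a) = 3 - 1*0 = 3 + 0 = 3)
A(O) = 2*O*(3 + O) (A(O) = (O + 3)*(O + O) = (3 + O)*(2*O) = 2*O*(3 + O))
((201/t + 22/176) + (A(-3) + 9)²)² = ((201/(-228) + 22/176) + (2*(-3)*(3 - 3) + 9)²)² = ((201*(-1/228) + 22*(1/176)) + (2*(-3)*0 + 9)²)² = ((-67/76 + ⅛) + (0 + 9)²)² = (-115/152 + 9²)² = (-115/152 + 81)² = (12197/152)² = 148766809/23104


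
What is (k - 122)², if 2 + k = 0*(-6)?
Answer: 15376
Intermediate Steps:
k = -2 (k = -2 + 0*(-6) = -2 + 0 = -2)
(k - 122)² = (-2 - 122)² = (-124)² = 15376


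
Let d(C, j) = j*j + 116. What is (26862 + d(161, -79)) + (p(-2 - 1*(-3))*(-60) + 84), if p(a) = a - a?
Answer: 33303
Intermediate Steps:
d(C, j) = 116 + j**2 (d(C, j) = j**2 + 116 = 116 + j**2)
p(a) = 0
(26862 + d(161, -79)) + (p(-2 - 1*(-3))*(-60) + 84) = (26862 + (116 + (-79)**2)) + (0*(-60) + 84) = (26862 + (116 + 6241)) + (0 + 84) = (26862 + 6357) + 84 = 33219 + 84 = 33303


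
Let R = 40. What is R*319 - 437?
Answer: 12323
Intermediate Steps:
R*319 - 437 = 40*319 - 437 = 12760 - 437 = 12323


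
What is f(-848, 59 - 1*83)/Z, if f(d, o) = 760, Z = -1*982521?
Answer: -760/982521 ≈ -0.00077352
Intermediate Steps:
Z = -982521
f(-848, 59 - 1*83)/Z = 760/(-982521) = 760*(-1/982521) = -760/982521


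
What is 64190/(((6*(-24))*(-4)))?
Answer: 32095/288 ≈ 111.44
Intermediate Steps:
64190/(((6*(-24))*(-4))) = 64190/((-144*(-4))) = 64190/576 = 64190*(1/576) = 32095/288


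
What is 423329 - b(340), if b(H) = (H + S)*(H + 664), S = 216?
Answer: -134895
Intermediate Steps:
b(H) = (216 + H)*(664 + H) (b(H) = (H + 216)*(H + 664) = (216 + H)*(664 + H))
423329 - b(340) = 423329 - (143424 + 340² + 880*340) = 423329 - (143424 + 115600 + 299200) = 423329 - 1*558224 = 423329 - 558224 = -134895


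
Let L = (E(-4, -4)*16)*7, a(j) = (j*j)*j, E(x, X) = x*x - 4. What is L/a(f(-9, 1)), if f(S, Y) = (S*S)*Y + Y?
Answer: 168/68921 ≈ 0.0024376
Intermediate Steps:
f(S, Y) = Y + Y*S² (f(S, Y) = S²*Y + Y = Y*S² + Y = Y + Y*S²)
E(x, X) = -4 + x² (E(x, X) = x² - 4 = -4 + x²)
a(j) = j³ (a(j) = j²*j = j³)
L = 1344 (L = ((-4 + (-4)²)*16)*7 = ((-4 + 16)*16)*7 = (12*16)*7 = 192*7 = 1344)
L/a(f(-9, 1)) = 1344/((1*(1 + (-9)²))³) = 1344/((1*(1 + 81))³) = 1344/((1*82)³) = 1344/(82³) = 1344/551368 = 1344*(1/551368) = 168/68921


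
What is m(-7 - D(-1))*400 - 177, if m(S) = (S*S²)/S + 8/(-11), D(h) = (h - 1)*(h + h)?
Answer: 527253/11 ≈ 47932.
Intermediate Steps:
D(h) = 2*h*(-1 + h) (D(h) = (-1 + h)*(2*h) = 2*h*(-1 + h))
m(S) = -8/11 + S² (m(S) = S³/S + 8*(-1/11) = S² - 8/11 = -8/11 + S²)
m(-7 - D(-1))*400 - 177 = (-8/11 + (-7 - 2*(-1)*(-1 - 1))²)*400 - 177 = (-8/11 + (-7 - 2*(-1)*(-2))²)*400 - 177 = (-8/11 + (-7 - 1*4)²)*400 - 177 = (-8/11 + (-7 - 4)²)*400 - 177 = (-8/11 + (-11)²)*400 - 177 = (-8/11 + 121)*400 - 177 = (1323/11)*400 - 177 = 529200/11 - 177 = 527253/11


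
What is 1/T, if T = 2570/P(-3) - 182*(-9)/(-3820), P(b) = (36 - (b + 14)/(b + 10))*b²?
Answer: 4142790/32584489 ≈ 0.12714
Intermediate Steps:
P(b) = b²*(36 - (14 + b)/(10 + b)) (P(b) = (36 - (14 + b)/(10 + b))*b² = b²*(36 - (14 + b)/(10 + b)))
T = 32584489/4142790 (T = 2570/(((-3)²*(346 + 35*(-3))/(10 - 3))) - 182*(-9)/(-3820) = 2570/((9*(346 - 105)/7)) + 1638*(-1/3820) = 2570/((9*(⅐)*241)) - 819/1910 = 2570/(2169/7) - 819/1910 = 2570*(7/2169) - 819/1910 = 17990/2169 - 819/1910 = 32584489/4142790 ≈ 7.8653)
1/T = 1/(32584489/4142790) = 4142790/32584489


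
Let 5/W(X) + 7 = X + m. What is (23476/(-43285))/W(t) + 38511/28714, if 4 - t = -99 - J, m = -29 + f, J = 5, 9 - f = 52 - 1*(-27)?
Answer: 6986563447/6214427450 ≈ 1.1242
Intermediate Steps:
f = -70 (f = 9 - (52 - 1*(-27)) = 9 - (52 + 27) = 9 - 1*79 = 9 - 79 = -70)
m = -99 (m = -29 - 70 = -99)
t = 108 (t = 4 - (-99 - 1*5) = 4 - (-99 - 5) = 4 - 1*(-104) = 4 + 104 = 108)
W(X) = 5/(-106 + X) (W(X) = 5/(-7 + (X - 99)) = 5/(-7 + (-99 + X)) = 5/(-106 + X))
(23476/(-43285))/W(t) + 38511/28714 = (23476/(-43285))/((5/(-106 + 108))) + 38511/28714 = (23476*(-1/43285))/((5/2)) + 38511*(1/28714) = -23476/(43285*(5*(1/2))) + 38511/28714 = -23476/(43285*5/2) + 38511/28714 = -23476/43285*2/5 + 38511/28714 = -46952/216425 + 38511/28714 = 6986563447/6214427450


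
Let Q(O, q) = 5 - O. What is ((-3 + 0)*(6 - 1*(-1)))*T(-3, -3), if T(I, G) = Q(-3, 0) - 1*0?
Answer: -168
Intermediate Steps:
T(I, G) = 8 (T(I, G) = (5 - 1*(-3)) - 1*0 = (5 + 3) + 0 = 8 + 0 = 8)
((-3 + 0)*(6 - 1*(-1)))*T(-3, -3) = ((-3 + 0)*(6 - 1*(-1)))*8 = -3*(6 + 1)*8 = -3*7*8 = -21*8 = -168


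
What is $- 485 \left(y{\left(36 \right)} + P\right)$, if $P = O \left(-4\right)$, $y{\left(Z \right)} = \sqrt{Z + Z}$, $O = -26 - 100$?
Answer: $-244440 - 2910 \sqrt{2} \approx -2.4856 \cdot 10^{5}$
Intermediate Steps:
$O = -126$
$y{\left(Z \right)} = \sqrt{2} \sqrt{Z}$ ($y{\left(Z \right)} = \sqrt{2 Z} = \sqrt{2} \sqrt{Z}$)
$P = 504$ ($P = \left(-126\right) \left(-4\right) = 504$)
$- 485 \left(y{\left(36 \right)} + P\right) = - 485 \left(\sqrt{2} \sqrt{36} + 504\right) = - 485 \left(\sqrt{2} \cdot 6 + 504\right) = - 485 \left(6 \sqrt{2} + 504\right) = - 485 \left(504 + 6 \sqrt{2}\right) = -244440 - 2910 \sqrt{2}$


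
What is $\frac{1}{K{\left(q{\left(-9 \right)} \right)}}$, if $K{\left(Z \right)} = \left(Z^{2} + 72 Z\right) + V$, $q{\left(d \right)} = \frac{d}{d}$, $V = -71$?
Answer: $\frac{1}{2} \approx 0.5$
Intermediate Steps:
$q{\left(d \right)} = 1$
$K{\left(Z \right)} = -71 + Z^{2} + 72 Z$ ($K{\left(Z \right)} = \left(Z^{2} + 72 Z\right) - 71 = -71 + Z^{2} + 72 Z$)
$\frac{1}{K{\left(q{\left(-9 \right)} \right)}} = \frac{1}{-71 + 1^{2} + 72 \cdot 1} = \frac{1}{-71 + 1 + 72} = \frac{1}{2}$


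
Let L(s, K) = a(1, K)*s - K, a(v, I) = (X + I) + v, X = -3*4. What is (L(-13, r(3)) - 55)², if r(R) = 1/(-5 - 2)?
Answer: 8100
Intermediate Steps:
X = -12
a(v, I) = -12 + I + v (a(v, I) = (-12 + I) + v = -12 + I + v)
r(R) = -⅐ (r(R) = 1/(-7) = -⅐)
L(s, K) = -K + s*(-11 + K) (L(s, K) = (-12 + K + 1)*s - K = (-11 + K)*s - K = s*(-11 + K) - K = -K + s*(-11 + K))
(L(-13, r(3)) - 55)² = ((-1*(-⅐) - 13*(-11 - ⅐)) - 55)² = ((⅐ - 13*(-78/7)) - 55)² = ((⅐ + 1014/7) - 55)² = (145 - 55)² = 90² = 8100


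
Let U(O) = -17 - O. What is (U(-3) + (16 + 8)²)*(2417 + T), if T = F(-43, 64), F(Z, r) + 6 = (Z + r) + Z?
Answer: 1342618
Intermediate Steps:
F(Z, r) = -6 + r + 2*Z (F(Z, r) = -6 + ((Z + r) + Z) = -6 + (r + 2*Z) = -6 + r + 2*Z)
T = -28 (T = -6 + 64 + 2*(-43) = -6 + 64 - 86 = -28)
(U(-3) + (16 + 8)²)*(2417 + T) = ((-17 - 1*(-3)) + (16 + 8)²)*(2417 - 28) = ((-17 + 3) + 24²)*2389 = (-14 + 576)*2389 = 562*2389 = 1342618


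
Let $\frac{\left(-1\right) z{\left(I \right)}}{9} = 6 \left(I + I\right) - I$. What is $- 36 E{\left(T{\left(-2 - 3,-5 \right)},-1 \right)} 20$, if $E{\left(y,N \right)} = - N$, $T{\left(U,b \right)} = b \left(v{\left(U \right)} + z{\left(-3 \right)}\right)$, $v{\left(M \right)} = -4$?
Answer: $-720$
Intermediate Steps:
$z{\left(I \right)} = - 99 I$ ($z{\left(I \right)} = - 9 \left(6 \left(I + I\right) - I\right) = - 9 \left(6 \cdot 2 I - I\right) = - 9 \left(12 I - I\right) = - 9 \cdot 11 I = - 99 I$)
$T{\left(U,b \right)} = 293 b$ ($T{\left(U,b \right)} = b \left(-4 - -297\right) = b \left(-4 + 297\right) = b 293 = 293 b$)
$- 36 E{\left(T{\left(-2 - 3,-5 \right)},-1 \right)} 20 = - 36 \left(\left(-1\right) \left(-1\right)\right) 20 = \left(-36\right) 1 \cdot 20 = \left(-36\right) 20 = -720$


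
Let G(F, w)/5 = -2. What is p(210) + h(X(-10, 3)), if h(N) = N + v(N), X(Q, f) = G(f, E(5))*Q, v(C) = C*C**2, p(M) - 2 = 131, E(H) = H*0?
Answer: 1000233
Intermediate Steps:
E(H) = 0
p(M) = 133 (p(M) = 2 + 131 = 133)
G(F, w) = -10 (G(F, w) = 5*(-2) = -10)
v(C) = C**3
X(Q, f) = -10*Q
h(N) = N + N**3
p(210) + h(X(-10, 3)) = 133 + (-10*(-10) + (-10*(-10))**3) = 133 + (100 + 100**3) = 133 + (100 + 1000000) = 133 + 1000100 = 1000233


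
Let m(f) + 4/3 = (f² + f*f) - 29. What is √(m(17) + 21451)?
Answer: 2*√49497/3 ≈ 148.32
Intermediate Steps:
m(f) = -91/3 + 2*f² (m(f) = -4/3 + ((f² + f*f) - 29) = -4/3 + ((f² + f²) - 29) = -4/3 + (2*f² - 29) = -4/3 + (-29 + 2*f²) = -91/3 + 2*f²)
√(m(17) + 21451) = √((-91/3 + 2*17²) + 21451) = √((-91/3 + 2*289) + 21451) = √((-91/3 + 578) + 21451) = √(1643/3 + 21451) = √(65996/3) = 2*√49497/3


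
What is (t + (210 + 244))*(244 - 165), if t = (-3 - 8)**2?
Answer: 45425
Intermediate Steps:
t = 121 (t = (-11)**2 = 121)
(t + (210 + 244))*(244 - 165) = (121 + (210 + 244))*(244 - 165) = (121 + 454)*79 = 575*79 = 45425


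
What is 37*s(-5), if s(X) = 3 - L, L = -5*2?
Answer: 481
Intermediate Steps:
L = -10
s(X) = 13 (s(X) = 3 - 1*(-10) = 3 + 10 = 13)
37*s(-5) = 37*13 = 481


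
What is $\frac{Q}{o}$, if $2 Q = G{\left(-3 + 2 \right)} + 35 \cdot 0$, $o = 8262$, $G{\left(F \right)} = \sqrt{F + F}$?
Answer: $\frac{i \sqrt{2}}{16524} \approx 8.5585 \cdot 10^{-5} i$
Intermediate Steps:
$G{\left(F \right)} = \sqrt{2} \sqrt{F}$ ($G{\left(F \right)} = \sqrt{2 F} = \sqrt{2} \sqrt{F}$)
$Q = \frac{i \sqrt{2}}{2}$ ($Q = \frac{\sqrt{2} \sqrt{-3 + 2} + 35 \cdot 0}{2} = \frac{\sqrt{2} \sqrt{-1} + 0}{2} = \frac{\sqrt{2} i + 0}{2} = \frac{i \sqrt{2} + 0}{2} = \frac{i \sqrt{2}}{2} \approx 0.70711 i$)
$\frac{Q}{o} = \frac{\frac{1}{2} i \sqrt{2}}{8262} = \frac{i \sqrt{2}}{2} \cdot \frac{1}{8262} = \frac{i \sqrt{2}}{16524}$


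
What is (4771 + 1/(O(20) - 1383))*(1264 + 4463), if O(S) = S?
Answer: 37241947944/1363 ≈ 2.7324e+7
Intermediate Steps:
(4771 + 1/(O(20) - 1383))*(1264 + 4463) = (4771 + 1/(20 - 1383))*(1264 + 4463) = (4771 + 1/(-1363))*5727 = (4771 - 1/1363)*5727 = (6502872/1363)*5727 = 37241947944/1363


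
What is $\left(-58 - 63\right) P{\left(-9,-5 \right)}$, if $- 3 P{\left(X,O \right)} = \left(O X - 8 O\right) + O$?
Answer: $\frac{9680}{3} \approx 3226.7$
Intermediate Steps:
$P{\left(X,O \right)} = \frac{7 O}{3} - \frac{O X}{3}$ ($P{\left(X,O \right)} = - \frac{\left(O X - 8 O\right) + O}{3} = - \frac{\left(- 8 O + O X\right) + O}{3} = - \frac{- 7 O + O X}{3} = \frac{7 O}{3} - \frac{O X}{3}$)
$\left(-58 - 63\right) P{\left(-9,-5 \right)} = \left(-58 - 63\right) \frac{1}{3} \left(-5\right) \left(7 - -9\right) = - 121 \cdot \frac{1}{3} \left(-5\right) \left(7 + 9\right) = - 121 \cdot \frac{1}{3} \left(-5\right) 16 = \left(-121\right) \left(- \frac{80}{3}\right) = \frac{9680}{3}$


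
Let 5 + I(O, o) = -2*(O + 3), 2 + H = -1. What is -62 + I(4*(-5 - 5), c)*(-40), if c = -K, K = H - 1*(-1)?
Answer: -2822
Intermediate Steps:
H = -3 (H = -2 - 1 = -3)
K = -2 (K = -3 - 1*(-1) = -3 + 1 = -2)
c = 2 (c = -1*(-2) = 2)
I(O, o) = -11 - 2*O (I(O, o) = -5 - 2*(O + 3) = -5 - 2*(3 + O) = -5 + (-6 - 2*O) = -11 - 2*O)
-62 + I(4*(-5 - 5), c)*(-40) = -62 + (-11 - 8*(-5 - 5))*(-40) = -62 + (-11 - 8*(-10))*(-40) = -62 + (-11 - 2*(-40))*(-40) = -62 + (-11 + 80)*(-40) = -62 + 69*(-40) = -62 - 2760 = -2822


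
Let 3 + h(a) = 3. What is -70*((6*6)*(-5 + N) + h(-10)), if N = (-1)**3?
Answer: 15120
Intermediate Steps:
h(a) = 0 (h(a) = -3 + 3 = 0)
N = -1
-70*((6*6)*(-5 + N) + h(-10)) = -70*((6*6)*(-5 - 1) + 0) = -70*(36*(-6) + 0) = -70*(-216 + 0) = -70*(-216) = 15120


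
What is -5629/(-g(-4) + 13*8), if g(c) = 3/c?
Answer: -22516/419 ≈ -53.737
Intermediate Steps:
-5629/(-g(-4) + 13*8) = -5629/(-3/(-4) + 13*8) = -5629/(-3*(-1)/4 + 104) = -5629/(-1*(-3/4) + 104) = -5629/(3/4 + 104) = -5629/419/4 = -5629*4/419 = -22516/419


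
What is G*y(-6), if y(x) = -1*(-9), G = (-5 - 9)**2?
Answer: 1764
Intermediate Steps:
G = 196 (G = (-14)**2 = 196)
y(x) = 9
G*y(-6) = 196*9 = 1764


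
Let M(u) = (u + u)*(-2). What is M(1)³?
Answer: -64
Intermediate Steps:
M(u) = -4*u (M(u) = (2*u)*(-2) = -4*u)
M(1)³ = (-4*1)³ = (-4)³ = -64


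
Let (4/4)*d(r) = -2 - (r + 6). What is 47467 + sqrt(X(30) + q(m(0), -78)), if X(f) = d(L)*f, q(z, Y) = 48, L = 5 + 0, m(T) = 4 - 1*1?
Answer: 47467 + 3*I*sqrt(38) ≈ 47467.0 + 18.493*I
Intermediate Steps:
m(T) = 3 (m(T) = 4 - 1 = 3)
L = 5
d(r) = -8 - r (d(r) = -2 - (r + 6) = -2 - (6 + r) = -2 + (-6 - r) = -8 - r)
X(f) = -13*f (X(f) = (-8 - 1*5)*f = (-8 - 5)*f = -13*f)
47467 + sqrt(X(30) + q(m(0), -78)) = 47467 + sqrt(-13*30 + 48) = 47467 + sqrt(-390 + 48) = 47467 + sqrt(-342) = 47467 + 3*I*sqrt(38)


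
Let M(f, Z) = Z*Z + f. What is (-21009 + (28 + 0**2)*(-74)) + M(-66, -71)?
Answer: -18106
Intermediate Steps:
M(f, Z) = f + Z**2 (M(f, Z) = Z**2 + f = f + Z**2)
(-21009 + (28 + 0**2)*(-74)) + M(-66, -71) = (-21009 + (28 + 0**2)*(-74)) + (-66 + (-71)**2) = (-21009 + (28 + 0)*(-74)) + (-66 + 5041) = (-21009 + 28*(-74)) + 4975 = (-21009 - 2072) + 4975 = -23081 + 4975 = -18106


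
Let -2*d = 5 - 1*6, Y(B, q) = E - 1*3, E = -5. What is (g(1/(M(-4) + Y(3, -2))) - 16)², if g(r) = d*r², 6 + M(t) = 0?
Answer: 39325441/153664 ≈ 255.92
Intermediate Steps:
Y(B, q) = -8 (Y(B, q) = -5 - 1*3 = -5 - 3 = -8)
M(t) = -6 (M(t) = -6 + 0 = -6)
d = ½ (d = -(5 - 1*6)/2 = -(5 - 6)/2 = -½*(-1) = ½ ≈ 0.50000)
g(r) = r²/2
(g(1/(M(-4) + Y(3, -2))) - 16)² = ((1/(-6 - 8))²/2 - 16)² = ((1/(-14))²/2 - 16)² = ((-1/14)²/2 - 16)² = ((½)*(1/196) - 16)² = (1/392 - 16)² = (-6271/392)² = 39325441/153664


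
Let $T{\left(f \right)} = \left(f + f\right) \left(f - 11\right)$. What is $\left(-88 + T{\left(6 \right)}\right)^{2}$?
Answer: $21904$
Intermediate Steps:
$T{\left(f \right)} = 2 f \left(-11 + f\right)$
$\left(-88 + T{\left(6 \right)}\right)^{2} = \left(-88 + 2 \cdot 6 \left(-11 + 6\right)\right)^{2} = \left(-88 + 2 \cdot 6 \left(-5\right)\right)^{2} = \left(-88 - 60\right)^{2} = \left(-148\right)^{2} = 21904$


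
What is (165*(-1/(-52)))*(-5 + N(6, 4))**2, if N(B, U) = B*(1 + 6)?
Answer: 225885/52 ≈ 4343.9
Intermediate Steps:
N(B, U) = 7*B (N(B, U) = B*7 = 7*B)
(165*(-1/(-52)))*(-5 + N(6, 4))**2 = (165*(-1/(-52)))*(-5 + 7*6)**2 = (165*(-1*(-1/52)))*(-5 + 42)**2 = (165*(1/52))*37**2 = (165/52)*1369 = 225885/52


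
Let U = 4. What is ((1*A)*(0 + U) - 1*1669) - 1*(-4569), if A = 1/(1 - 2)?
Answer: 2896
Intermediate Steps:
A = -1 (A = 1/(-1) = -1)
((1*A)*(0 + U) - 1*1669) - 1*(-4569) = ((1*(-1))*(0 + 4) - 1*1669) - 1*(-4569) = (-1*4 - 1669) + 4569 = (-4 - 1669) + 4569 = -1673 + 4569 = 2896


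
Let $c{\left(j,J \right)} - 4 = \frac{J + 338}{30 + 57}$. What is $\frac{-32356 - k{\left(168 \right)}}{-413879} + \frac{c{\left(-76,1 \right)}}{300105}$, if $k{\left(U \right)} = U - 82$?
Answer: $\frac{282438964181}{3602007561555} \approx 0.078412$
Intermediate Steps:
$k{\left(U \right)} = -82 + U$
$c{\left(j,J \right)} = \frac{686}{87} + \frac{J}{87}$ ($c{\left(j,J \right)} = 4 + \frac{J + 338}{30 + 57} = 4 + \frac{338 + J}{87} = 4 + \left(338 + J\right) \frac{1}{87} = 4 + \left(\frac{338}{87} + \frac{J}{87}\right) = \frac{686}{87} + \frac{J}{87}$)
$\frac{-32356 - k{\left(168 \right)}}{-413879} + \frac{c{\left(-76,1 \right)}}{300105} = \frac{-32356 - \left(-82 + 168\right)}{-413879} + \frac{\frac{686}{87} + \frac{1}{87} \cdot 1}{300105} = \left(-32356 - 86\right) \left(- \frac{1}{413879}\right) + \left(\frac{686}{87} + \frac{1}{87}\right) \frac{1}{300105} = \left(-32356 - 86\right) \left(- \frac{1}{413879}\right) + \frac{229}{29} \cdot \frac{1}{300105} = \left(-32442\right) \left(- \frac{1}{413879}\right) + \frac{229}{8703045} = \frac{32442}{413879} + \frac{229}{8703045} = \frac{282438964181}{3602007561555}$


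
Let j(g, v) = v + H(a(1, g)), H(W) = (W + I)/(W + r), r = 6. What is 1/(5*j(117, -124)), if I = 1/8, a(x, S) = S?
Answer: -984/605395 ≈ -0.0016254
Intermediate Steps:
I = ⅛ ≈ 0.12500
H(W) = (⅛ + W)/(6 + W) (H(W) = (W + ⅛)/(W + 6) = (⅛ + W)/(6 + W))
j(g, v) = v + (⅛ + g)/(6 + g)
1/(5*j(117, -124)) = 1/(5*((⅛ + 117 - 124*(6 + 117))/(6 + 117))) = 1/(5*((⅛ + 117 - 124*123)/123)) = 1/(5*((⅛ + 117 - 15252)/123)) = 1/(5*((1/123)*(-121079/8))) = 1/(5*(-121079/984)) = 1/(-605395/984) = -984/605395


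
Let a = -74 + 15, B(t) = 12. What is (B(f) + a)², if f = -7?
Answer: 2209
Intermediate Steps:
a = -59
(B(f) + a)² = (12 - 59)² = (-47)² = 2209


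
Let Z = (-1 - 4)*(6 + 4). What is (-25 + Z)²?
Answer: 5625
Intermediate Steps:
Z = -50 (Z = -5*10 = -50)
(-25 + Z)² = (-25 - 50)² = (-75)² = 5625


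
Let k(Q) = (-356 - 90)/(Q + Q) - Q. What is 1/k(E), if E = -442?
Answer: 442/195587 ≈ 0.0022599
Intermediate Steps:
k(Q) = -Q - 223/Q (k(Q) = -446*1/(2*Q) - Q = -223/Q - Q = -Q - 223/Q)
1/k(E) = 1/(-1*(-442) - 223/(-442)) = 1/(442 - 223*(-1/442)) = 1/(442 + 223/442) = 1/(195587/442) = 442/195587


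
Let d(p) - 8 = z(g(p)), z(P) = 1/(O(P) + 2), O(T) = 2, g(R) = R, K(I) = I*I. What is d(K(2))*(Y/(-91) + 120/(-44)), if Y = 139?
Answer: -12777/364 ≈ -35.102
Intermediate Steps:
K(I) = I²
z(P) = ¼ (z(P) = 1/(2 + 2) = 1/4 = ¼)
d(p) = 33/4 (d(p) = 8 + ¼ = 33/4)
d(K(2))*(Y/(-91) + 120/(-44)) = 33*(139/(-91) + 120/(-44))/4 = 33*(139*(-1/91) + 120*(-1/44))/4 = 33*(-139/91 - 30/11)/4 = (33/4)*(-4259/1001) = -12777/364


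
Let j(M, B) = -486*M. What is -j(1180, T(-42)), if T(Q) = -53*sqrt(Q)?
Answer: 573480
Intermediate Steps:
-j(1180, T(-42)) = -(-486)*1180 = -1*(-573480) = 573480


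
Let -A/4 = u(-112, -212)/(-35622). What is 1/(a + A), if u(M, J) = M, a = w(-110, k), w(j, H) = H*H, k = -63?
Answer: 17811/70691635 ≈ 0.00025195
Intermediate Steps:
w(j, H) = H²
a = 3969 (a = (-63)² = 3969)
A = -224/17811 (A = -(-448)/(-35622) = -(-448)*(-1)/35622 = -4*56/17811 = -224/17811 ≈ -0.012576)
1/(a + A) = 1/(3969 - 224/17811) = 1/(70691635/17811) = 17811/70691635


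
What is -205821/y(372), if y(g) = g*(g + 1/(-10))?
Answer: -343035/230578 ≈ -1.4877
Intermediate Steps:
y(g) = g*(-⅒ + g) (y(g) = g*(g + 1*(-⅒)) = g*(g - ⅒) = g*(-⅒ + g))
-205821/y(372) = -205821*1/(372*(-⅒ + 372)) = -205821/(372*(3719/10)) = -205821/691734/5 = -205821*5/691734 = -343035/230578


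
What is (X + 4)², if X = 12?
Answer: 256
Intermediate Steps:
(X + 4)² = (12 + 4)² = 16² = 256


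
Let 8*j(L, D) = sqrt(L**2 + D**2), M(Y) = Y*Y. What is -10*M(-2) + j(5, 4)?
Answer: -40 + sqrt(41)/8 ≈ -39.200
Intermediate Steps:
M(Y) = Y**2
j(L, D) = sqrt(D**2 + L**2)/8 (j(L, D) = sqrt(L**2 + D**2)/8 = sqrt(D**2 + L**2)/8)
-10*M(-2) + j(5, 4) = -10*(-2)**2 + sqrt(4**2 + 5**2)/8 = -10*4 + sqrt(16 + 25)/8 = -40 + sqrt(41)/8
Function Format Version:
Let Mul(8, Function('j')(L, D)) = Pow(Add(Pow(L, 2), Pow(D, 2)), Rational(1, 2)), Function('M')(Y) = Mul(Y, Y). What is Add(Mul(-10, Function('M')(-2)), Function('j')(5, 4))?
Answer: Add(-40, Mul(Rational(1, 8), Pow(41, Rational(1, 2)))) ≈ -39.200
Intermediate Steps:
Function('M')(Y) = Pow(Y, 2)
Function('j')(L, D) = Mul(Rational(1, 8), Pow(Add(Pow(D, 2), Pow(L, 2)), Rational(1, 2))) (Function('j')(L, D) = Mul(Rational(1, 8), Pow(Add(Pow(L, 2), Pow(D, 2)), Rational(1, 2))) = Mul(Rational(1, 8), Pow(Add(Pow(D, 2), Pow(L, 2)), Rational(1, 2))))
Add(Mul(-10, Function('M')(-2)), Function('j')(5, 4)) = Add(Mul(-10, Pow(-2, 2)), Mul(Rational(1, 8), Pow(Add(Pow(4, 2), Pow(5, 2)), Rational(1, 2)))) = Add(Mul(-10, 4), Mul(Rational(1, 8), Pow(Add(16, 25), Rational(1, 2)))) = Add(-40, Mul(Rational(1, 8), Pow(41, Rational(1, 2))))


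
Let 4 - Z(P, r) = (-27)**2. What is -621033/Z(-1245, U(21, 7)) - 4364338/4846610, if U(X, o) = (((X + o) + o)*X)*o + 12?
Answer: 300674060308/351379225 ≈ 855.70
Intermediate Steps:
U(X, o) = 12 + X*o*(X + 2*o) (U(X, o) = ((X + 2*o)*X)*o + 12 = (X*(X + 2*o))*o + 12 = X*o*(X + 2*o) + 12 = 12 + X*o*(X + 2*o))
Z(P, r) = -725 (Z(P, r) = 4 - 1*(-27)**2 = 4 - 1*729 = 4 - 729 = -725)
-621033/Z(-1245, U(21, 7)) - 4364338/4846610 = -621033/(-725) - 4364338/4846610 = -621033*(-1/725) - 4364338*1/4846610 = 621033/725 - 2182169/2423305 = 300674060308/351379225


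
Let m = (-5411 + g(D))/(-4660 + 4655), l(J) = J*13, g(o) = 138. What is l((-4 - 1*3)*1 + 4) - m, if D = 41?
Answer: -5468/5 ≈ -1093.6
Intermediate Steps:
l(J) = 13*J
m = 5273/5 (m = (-5411 + 138)/(-4660 + 4655) = -5273/(-5) = -5273*(-⅕) = 5273/5 ≈ 1054.6)
l((-4 - 1*3)*1 + 4) - m = 13*((-4 - 1*3)*1 + 4) - 1*5273/5 = 13*((-4 - 3)*1 + 4) - 5273/5 = 13*(-7*1 + 4) - 5273/5 = 13*(-7 + 4) - 5273/5 = 13*(-3) - 5273/5 = -39 - 5273/5 = -5468/5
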